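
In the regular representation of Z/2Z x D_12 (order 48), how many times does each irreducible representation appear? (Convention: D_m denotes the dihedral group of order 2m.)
Each irreducible V_i of dimension d_i appears with multiplicity d_i, i.e. rho_reg = (direct sum over all irreducibles V_i) d_i V_i. The irreducible dimensions for Z/2Z x D_12 are 1, 1, 1, 1, 1, 1, 1, 1, 2, 2, 2, 2, 2, 2, 2, 2, 2, 2: 8 irreducibles of dimension 1, each with multiplicity 1; 10 irreducibles of dimension 2, each with multiplicity 2. Total dimension 8*1*1 + 10*2*2 = 48 = |G|.

Proof sketch: General theorem: in the regular representation of a finite group G, each irreducible appears with multiplicity equal to its dimension. Check: dim(rho_reg) = sum d_i^2 = 1 + 1 + 1 + 1 + 1 + 1 + 1 + 1 + 4 + 4 + 4 + 4 + 4 + 4 + 4 + 4 + 4 + 4 = 48 = |G|.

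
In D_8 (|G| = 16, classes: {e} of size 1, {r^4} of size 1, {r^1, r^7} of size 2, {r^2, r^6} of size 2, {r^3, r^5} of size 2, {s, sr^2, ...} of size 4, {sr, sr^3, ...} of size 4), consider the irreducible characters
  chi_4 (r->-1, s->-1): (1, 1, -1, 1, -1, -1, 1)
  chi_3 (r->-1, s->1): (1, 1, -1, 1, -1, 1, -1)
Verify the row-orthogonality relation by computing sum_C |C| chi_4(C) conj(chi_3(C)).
Sum = 0; so <chi_4, chi_3> = 0 (distinct irreducibles are orthogonal).

Reasoning: Compute term by term over conjugacy classes (|C| * chi_4(C) * conj(chi_3(C))):
  1*(1)*conj(1) + 1*(1)*conj(1) + 2*(-1)*conj(-1) + 2*(1)*conj(1) + 2*(-1)*conj(-1) + 4*(-1)*conj(1) + 4*(1)*conj(-1)
  = (1) + (1) + (2) + (2) + (2) + (-4) + (-4)
  = 0.
Dividing by |G| = 16 gives 0/16 = 0, matching the row-orthogonality relation <chi_4, chi_3> = [chi_4 = chi_3].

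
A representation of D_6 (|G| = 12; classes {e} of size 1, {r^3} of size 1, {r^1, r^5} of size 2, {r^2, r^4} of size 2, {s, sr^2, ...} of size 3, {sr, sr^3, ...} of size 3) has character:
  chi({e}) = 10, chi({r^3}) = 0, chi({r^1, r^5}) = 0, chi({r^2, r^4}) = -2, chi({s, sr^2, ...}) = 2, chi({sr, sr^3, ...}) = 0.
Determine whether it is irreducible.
Not irreducible (reducible): <chi, chi> = 10 > 1.

Derivation: <chi, chi> = (1/|G|) sum_C |C| * |chi(C)|^2 = (1/12)[1*|10|^2 + 1*|0|^2 + 2*|0|^2 + 2*|-2|^2 + 3*|2|^2 + 3*|0|^2]
  = (1/12)[(100) + (0) + (0) + (8) + (12) + (0)] = 120/12 = 10.
A character is irreducible iff <chi, chi> = 1, so this representation is reducible.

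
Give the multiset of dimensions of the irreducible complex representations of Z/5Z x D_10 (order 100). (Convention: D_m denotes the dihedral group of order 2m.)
Dimensions: 1, 1, 1, 1, 1, 1, 1, 1, 1, 1, 1, 1, 1, 1, 1, 1, 1, 1, 1, 1, 2, 2, 2, 2, 2, 2, 2, 2, 2, 2, 2, 2, 2, 2, 2, 2, 2, 2, 2, 2

Why: There are 40 irreducibles (= number of conjugacy classes). Their dimensions d_i satisfy sum d_i^2 = |G| = 100: 1 + 1 + 1 + 1 + 1 + 1 + 1 + 1 + 1 + 1 + 1 + 1 + 1 + 1 + 1 + 1 + 1 + 1 + 1 + 1 + 4 + 4 + 4 + 4 + 4 + 4 + 4 + 4 + 4 + 4 + 4 + 4 + 4 + 4 + 4 + 4 + 4 + 4 + 4 + 4 = 100. (For the product with Z/5Z: each of the 5 1-dim characters of Z/5Z tensors with each irrep of D_10, giving 5 copies of each D_10-dimension.)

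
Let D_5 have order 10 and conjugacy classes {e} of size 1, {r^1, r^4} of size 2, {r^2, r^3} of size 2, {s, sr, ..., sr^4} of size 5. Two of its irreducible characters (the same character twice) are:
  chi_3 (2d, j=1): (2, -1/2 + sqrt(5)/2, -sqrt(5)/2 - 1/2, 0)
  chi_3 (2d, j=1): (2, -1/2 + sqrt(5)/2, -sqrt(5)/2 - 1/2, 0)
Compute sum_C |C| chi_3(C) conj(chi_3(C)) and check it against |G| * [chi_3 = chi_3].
Sum = 10 = |G| = 10; so <chi_3, chi_3> = 1 (norm-1 confirms irreducibility).

Why: Compute term by term over conjugacy classes (|C| * chi_3(C) * conj(chi_3(C))):
  1*(2)*conj(2) + 2*(-1/2 + sqrt(5)/2)*conj(-1/2 + sqrt(5)/2) + 2*(-sqrt(5)/2 - 1/2)*conj(-sqrt(5)/2 - 1/2) + 5*(0)*conj(0)
  = (4) + (3 - sqrt(5)) + (sqrt(5) + 3) + (0)
  = 10.
Dividing by |G| = 10 gives 10/10 = 1, matching the row-orthogonality relation <chi_3, chi_3> = [chi_3 = chi_3].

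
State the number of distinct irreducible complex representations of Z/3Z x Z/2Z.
6

Derivation: The number of irreducible complex representations of a finite group equals its number of conjugacy classes. Z/3Z x Z/2Z is abelian of order 6, so every element is its own conjugacy class: 6 classes, so Z/3Z x Z/2Z (order 6) has exactly 6 irreducible complex representations.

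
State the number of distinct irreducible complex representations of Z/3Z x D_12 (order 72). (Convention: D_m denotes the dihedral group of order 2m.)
27

Explanation: The number of irreducible complex representations of a finite group equals its number of conjugacy classes. For a direct product, #classes(G x H) = #classes(G) * #classes(H). Z/3Z has 3 classes (abelian), D_12 has 9 classes, so 3 * 9 = 27, so Z/3Z x D_12 (order 72) has exactly 27 irreducible complex representations.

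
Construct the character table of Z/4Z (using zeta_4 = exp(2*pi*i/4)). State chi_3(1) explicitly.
Character table of Z/4Z (irreps indexed chi_0,...,chi_3 with chi_k(m) = zeta_4^(k*m), zeta_4 = exp(2*pi*i/4)):
  irrep \ class  {0} (size 1)  {1} (size 1)  {2} (size 1)  {3} (size 1)
  chi_0          1             1             1             1           
  chi_1          1             I             -1            -I          
  chi_2          1             -1            1             -1          
  chi_3          1             -I            -1            I           

Spot check: chi_3(1) = zeta_4^(3*1) = zeta_4^3 = -I.

Details: Z/4Z is abelian, so all 4 irreducible complex representations are 1-dimensional. They are given by chi_k(m) = zeta_4^(k*m) for k = 0,...,3. Row orthogonality: sum_m chi_k(m) conj(chi_l(m)) = 4 * [k = l].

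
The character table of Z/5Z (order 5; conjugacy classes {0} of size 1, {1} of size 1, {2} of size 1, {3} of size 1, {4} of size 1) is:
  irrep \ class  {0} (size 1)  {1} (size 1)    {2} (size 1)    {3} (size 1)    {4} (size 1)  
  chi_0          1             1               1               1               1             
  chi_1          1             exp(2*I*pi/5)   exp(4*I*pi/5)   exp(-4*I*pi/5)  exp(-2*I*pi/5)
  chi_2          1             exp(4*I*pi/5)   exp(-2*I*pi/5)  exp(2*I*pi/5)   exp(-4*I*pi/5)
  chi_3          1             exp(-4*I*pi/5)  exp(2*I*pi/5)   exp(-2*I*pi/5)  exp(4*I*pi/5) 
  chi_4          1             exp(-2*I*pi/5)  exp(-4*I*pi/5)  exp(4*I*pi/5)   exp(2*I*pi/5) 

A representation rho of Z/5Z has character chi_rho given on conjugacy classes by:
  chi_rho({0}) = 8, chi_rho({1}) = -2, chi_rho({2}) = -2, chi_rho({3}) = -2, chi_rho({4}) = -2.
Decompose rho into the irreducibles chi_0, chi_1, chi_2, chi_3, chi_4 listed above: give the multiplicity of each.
Multiplicities: chi_0: 0, chi_1: 2, chi_2: 2, chi_3: 2, chi_4: 2.

Details: Use <chi_rho, chi> = (1/|G|) sum_C |C| * chi_rho(C) * conj(chi(C)) with |G| = 5 for each irreducible chi in the table:
  <chi_rho, chi_0> = (1/5)[1*(8)*conj(1) + 1*(-2)*conj(1) + 1*(-2)*conj(1) + 1*(-2)*conj(1) + 1*(-2)*conj(1)]
      = (1/5)[(8) + (-2) + (-2) + (-2) + (-2)] = 0/5 = 0
  <chi_rho, chi_1> = (1/5)[1*(8)*conj(1) + 1*(-2)*conj(exp(2*I*pi/5)) + 1*(-2)*conj(exp(4*I*pi/5)) + 1*(-2)*conj(exp(-4*I*pi/5)) + 1*(-2)*conj(exp(-2*I*pi/5))]
      = (1/5)[(8) + (2 + 2*exp(-4*I*pi/5) + 2*exp(4*I*pi/5) + 2*exp(2*I*pi/5)) + (2 + 2*exp(-2*I*pi/5) + 2*exp(4*I*pi/5) + 2*exp(2*I*pi/5)) + (2 + 2*exp(-2*I*pi/5) + 2*exp(-4*I*pi/5) + 2*exp(2*I*pi/5)) + (2 + 2*exp(-2*I*pi/5) + 2*exp(-4*I*pi/5) + 2*exp(4*I*pi/5))] = 10/5 = 2
  <chi_rho, chi_2> = (1/5)[1*(8)*conj(1) + 1*(-2)*conj(exp(4*I*pi/5)) + 1*(-2)*conj(exp(-2*I*pi/5)) + 1*(-2)*conj(exp(2*I*pi/5)) + 1*(-2)*conj(exp(-4*I*pi/5))]
      = (1/5)[(8) + (2 + 2*exp(-2*I*pi/5) + 2*exp(4*I*pi/5) + 2*exp(2*I*pi/5)) + (2 + 2*exp(-2*I*pi/5) + 2*exp(-4*I*pi/5) + 2*exp(4*I*pi/5)) + (2 + 2*exp(-4*I*pi/5) + 2*exp(4*I*pi/5) + 2*exp(2*I*pi/5)) + (2 + 2*exp(-2*I*pi/5) + 2*exp(-4*I*pi/5) + 2*exp(2*I*pi/5))] = 10/5 = 2
  <chi_rho, chi_3> = (1/5)[1*(8)*conj(1) + 1*(-2)*conj(exp(-4*I*pi/5)) + 1*(-2)*conj(exp(2*I*pi/5)) + 1*(-2)*conj(exp(-2*I*pi/5)) + 1*(-2)*conj(exp(4*I*pi/5))]
      = (1/5)[(8) + (2 + 2*exp(-2*I*pi/5) + 2*exp(-4*I*pi/5) + 2*exp(2*I*pi/5)) + (2 + 2*exp(-4*I*pi/5) + 2*exp(4*I*pi/5) + 2*exp(2*I*pi/5)) + (2 + 2*exp(-2*I*pi/5) + 2*exp(-4*I*pi/5) + 2*exp(4*I*pi/5)) + (2 + 2*exp(-2*I*pi/5) + 2*exp(4*I*pi/5) + 2*exp(2*I*pi/5))] = 10/5 = 2
  <chi_rho, chi_4> = (1/5)[1*(8)*conj(1) + 1*(-2)*conj(exp(-2*I*pi/5)) + 1*(-2)*conj(exp(-4*I*pi/5)) + 1*(-2)*conj(exp(4*I*pi/5)) + 1*(-2)*conj(exp(2*I*pi/5))]
      = (1/5)[(8) + (2 + 2*exp(-2*I*pi/5) + 2*exp(-4*I*pi/5) + 2*exp(4*I*pi/5)) + (2 + 2*exp(-2*I*pi/5) + 2*exp(-4*I*pi/5) + 2*exp(2*I*pi/5)) + (2 + 2*exp(-2*I*pi/5) + 2*exp(4*I*pi/5) + 2*exp(2*I*pi/5)) + (2 + 2*exp(-4*I*pi/5) + 2*exp(4*I*pi/5) + 2*exp(2*I*pi/5))] = 10/5 = 2
(Exp terms are combined using exp(i*s)*conj(exp(i*t)) = exp(i*(s-t)), and sums of them are collapsed using the identity that for every m > 1 the m distinct m-th roots of unity sum to 0, e.g. 1 + exp(2*I*pi/3) + exp(-2*I*pi/3) = 0.)
Dimension check: dim(rho) = sum (mult * dim) = 0*1 + 2*1 + 2*1 + 2*1 + 2*1 = 8 = chi_rho(e) = 8.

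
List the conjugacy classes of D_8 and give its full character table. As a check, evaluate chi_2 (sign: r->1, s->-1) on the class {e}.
Conjugacy classes: {e} of size 1, {r^4} of size 1, {r^1, r^7} of size 2, {r^2, r^6} of size 2, {r^3, r^5} of size 2, {s, sr^2, ...} of size 4, {sr, sr^3, ...} of size 4.
Character table:
  irrep \ class              {e} (size 1)  {r^4} (size 1)  {r^1, r^7} (size 2)  {r^2, r^6} (size 2)  {r^3, r^5} (size 2)  {s, sr^2, ...} (size 4)  {sr, sr^3, ...} (size 4)
  chi_1 (triv)               1             1               1                    1                    1                    1                        1                       
  chi_2 (sign: r->1, s->-1)  1             1               1                    1                    1                    -1                       -1                      
  chi_3 (r->-1, s->1)        1             1               -1                   1                    -1                   1                        -1                      
  chi_4 (r->-1, s->-1)       1             1               -1                   1                    -1                   -1                       1                       
  chi_5 (2d, j=1)            2             -2              sqrt(2)              0                    -sqrt(2)             0                        0                       
  chi_6 (2d, j=2)            2             2               0                    -2                   0                    0                        0                       
  chi_7 (2d, j=3)            2             -2              -sqrt(2)             0                    sqrt(2)              0                        0                       

Spot check: chi_2 (sign: r->1, s->-1) on {e} = 1.

Explanation: D_8 has order 2*8 = 16 with 7 conjugacy classes, hence 7 irreducibles. Sum of squared dims 1 + 1 + 1 + 1 + 4 + 4 + 4 = 16 = |G|. Linear characters come from the abelianisation; the 2-dimensional irreps have character r^k -> 2*cos(2*pi*j*k/8), reflections -> 0.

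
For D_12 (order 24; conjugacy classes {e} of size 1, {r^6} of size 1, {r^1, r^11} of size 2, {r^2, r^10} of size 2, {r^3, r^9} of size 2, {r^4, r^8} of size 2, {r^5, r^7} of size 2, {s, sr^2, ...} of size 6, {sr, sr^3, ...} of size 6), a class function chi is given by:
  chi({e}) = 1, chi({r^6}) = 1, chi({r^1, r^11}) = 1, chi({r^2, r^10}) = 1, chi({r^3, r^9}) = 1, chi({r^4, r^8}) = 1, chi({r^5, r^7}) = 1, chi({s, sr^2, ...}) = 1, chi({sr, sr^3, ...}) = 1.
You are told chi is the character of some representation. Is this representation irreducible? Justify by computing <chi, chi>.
Irreducible: <chi, chi> = 1.

Details: <chi, chi> = (1/|G|) sum_C |C| * |chi(C)|^2 = (1/24)[1*|1|^2 + 1*|1|^2 + 2*|1|^2 + 2*|1|^2 + 2*|1|^2 + 2*|1|^2 + 2*|1|^2 + 6*|1|^2 + 6*|1|^2]
  = (1/24)[(1) + (1) + (2) + (2) + (2) + (2) + (2) + (6) + (6)] = 24/24 = 1.
A character is irreducible iff <chi, chi> = 1, so this representation is irreducible.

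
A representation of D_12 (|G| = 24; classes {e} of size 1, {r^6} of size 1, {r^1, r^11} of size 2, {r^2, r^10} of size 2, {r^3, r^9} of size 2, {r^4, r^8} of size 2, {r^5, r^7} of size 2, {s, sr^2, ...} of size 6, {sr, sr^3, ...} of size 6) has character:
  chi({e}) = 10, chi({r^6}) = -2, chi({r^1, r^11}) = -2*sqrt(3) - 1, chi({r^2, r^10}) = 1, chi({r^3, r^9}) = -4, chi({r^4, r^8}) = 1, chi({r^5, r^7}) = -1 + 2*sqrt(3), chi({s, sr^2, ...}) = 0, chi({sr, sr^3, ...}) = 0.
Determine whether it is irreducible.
Not irreducible (reducible): <chi, chi> = 8 > 1.

Derivation: <chi, chi> = (1/|G|) sum_C |C| * |chi(C)|^2 = (1/24)[1*|10|^2 + 1*|-2|^2 + 2*|-2*sqrt(3) - 1|^2 + 2*|1|^2 + 2*|-4|^2 + 2*|1|^2 + 2*|-1 + 2*sqrt(3)|^2 + 6*|0|^2 + 6*|0|^2]
  = (1/24)[(100) + (4) + (8*sqrt(3) + 26) + (2) + (32) + (2) + (26 - 8*sqrt(3)) + (0) + (0)] = 192/24 = 8.
A character is irreducible iff <chi, chi> = 1, so this representation is reducible.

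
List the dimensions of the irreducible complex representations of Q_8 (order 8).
Dimensions: 1, 1, 1, 1, 2

Proof sketch: There are 5 irreducibles (= number of conjugacy classes). Their dimensions d_i satisfy sum d_i^2 = |G| = 8: 1 + 1 + 1 + 1 + 4 = 8.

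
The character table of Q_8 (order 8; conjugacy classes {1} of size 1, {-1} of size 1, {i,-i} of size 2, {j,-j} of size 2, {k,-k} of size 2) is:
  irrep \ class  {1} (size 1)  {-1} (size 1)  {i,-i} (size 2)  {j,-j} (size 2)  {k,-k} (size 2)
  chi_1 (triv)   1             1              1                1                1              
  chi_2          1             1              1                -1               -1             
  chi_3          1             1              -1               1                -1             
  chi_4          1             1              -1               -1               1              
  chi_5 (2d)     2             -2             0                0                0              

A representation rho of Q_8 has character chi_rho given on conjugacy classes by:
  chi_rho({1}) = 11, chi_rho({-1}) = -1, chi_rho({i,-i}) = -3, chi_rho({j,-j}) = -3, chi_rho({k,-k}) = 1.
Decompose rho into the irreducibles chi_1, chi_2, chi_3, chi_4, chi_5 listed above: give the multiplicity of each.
Multiplicities: chi_1: 0, chi_2: 1, chi_3: 1, chi_4: 3, chi_5: 3.

Proof sketch: Use <chi_rho, chi> = (1/|G|) sum_C |C| * chi_rho(C) * conj(chi(C)) with |G| = 8 for each irreducible chi in the table:
  <chi_rho, chi_1> = (1/8)[1*(11)*conj(1) + 1*(-1)*conj(1) + 2*(-3)*conj(1) + 2*(-3)*conj(1) + 2*(1)*conj(1)]
      = (1/8)[(11) + (-1) + (-6) + (-6) + (2)] = 0/8 = 0
  <chi_rho, chi_2> = (1/8)[1*(11)*conj(1) + 1*(-1)*conj(1) + 2*(-3)*conj(1) + 2*(-3)*conj(-1) + 2*(1)*conj(-1)]
      = (1/8)[(11) + (-1) + (-6) + (6) + (-2)] = 8/8 = 1
  <chi_rho, chi_3> = (1/8)[1*(11)*conj(1) + 1*(-1)*conj(1) + 2*(-3)*conj(-1) + 2*(-3)*conj(1) + 2*(1)*conj(-1)]
      = (1/8)[(11) + (-1) + (6) + (-6) + (-2)] = 8/8 = 1
  <chi_rho, chi_4> = (1/8)[1*(11)*conj(1) + 1*(-1)*conj(1) + 2*(-3)*conj(-1) + 2*(-3)*conj(-1) + 2*(1)*conj(1)]
      = (1/8)[(11) + (-1) + (6) + (6) + (2)] = 24/8 = 3
  <chi_rho, chi_5> = (1/8)[1*(11)*conj(2) + 1*(-1)*conj(-2) + 2*(-3)*conj(0) + 2*(-3)*conj(0) + 2*(1)*conj(0)]
      = (1/8)[(22) + (2) + (0) + (0) + (0)] = 24/8 = 3
Dimension check: dim(rho) = sum (mult * dim) = 0*1 + 1*1 + 1*1 + 3*1 + 3*2 = 11 = chi_rho(e) = 11.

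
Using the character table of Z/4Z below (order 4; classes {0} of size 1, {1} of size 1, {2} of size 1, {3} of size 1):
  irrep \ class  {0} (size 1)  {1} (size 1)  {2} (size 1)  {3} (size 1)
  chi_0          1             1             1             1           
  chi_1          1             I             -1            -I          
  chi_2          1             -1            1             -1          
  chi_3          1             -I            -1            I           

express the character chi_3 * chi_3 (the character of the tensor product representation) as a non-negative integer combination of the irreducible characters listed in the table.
chi_3 tensor chi_3 = chi_2 (all other irreducibles have multiplicity 0).

Working: The character of a tensor product is the pointwise product (chi_3 * chi_3)(C) = chi_3(C) * chi_3(C):
  {0}: (1)*(1), {1}: (-I)*(-I), {2}: (-1)*(-1), {3}: (I)*(I)
so (chi_3 * chi_3) takes values
  {0} -> 1, {1} -> -1, {2} -> 1, {3} -> -1.
Now take the inner product of this character with each irreducible chi from the table, <chi_3*chi_3, chi> = (1/4) sum_C |C| (chi_3*chi_3)(C) conj(chi(C)):
  <chi_3*chi_3, chi_0> = (1/4)[1*(1)*conj(1) + 1*(-1)*conj(1) + 1*(1)*conj(1) + 1*(-1)*conj(1)]
      = (1/4)[(1) + (-1) + (1) + (-1)] = 0/4 = 0
  <chi_3*chi_3, chi_1> = (1/4)[1*(1)*conj(1) + 1*(-1)*conj(I) + 1*(1)*conj(-1) + 1*(-1)*conj(-I)]
      = (1/4)[(1) + (I) + (-1) + (-I)] = 0/4 = 0
  <chi_3*chi_3, chi_2> = (1/4)[1*(1)*conj(1) + 1*(-1)*conj(-1) + 1*(1)*conj(1) + 1*(-1)*conj(-1)]
      = (1/4)[(1) + (1) + (1) + (1)] = 4/4 = 1
  <chi_3*chi_3, chi_3> = (1/4)[1*(1)*conj(1) + 1*(-1)*conj(-I) + 1*(1)*conj(-1) + 1*(-1)*conj(I)]
      = (1/4)[(1) + (-I) + (-1) + (I)] = 0/4 = 0
(Exp terms are combined using exp(i*s)*conj(exp(i*t)) = exp(i*(s-t)), and sums of them are collapsed using the identity that for every m > 1 the m distinct m-th roots of unity sum to 0, e.g. 1 + exp(2*I*pi/3) + exp(-2*I*pi/3) = 0.)
Hence the multiplicities are chi_2: 1. Dimension check: dim(chi_3)*dim(chi_3) = 1*1 = 1 and sum (mult * dim) = 1*1 = 1.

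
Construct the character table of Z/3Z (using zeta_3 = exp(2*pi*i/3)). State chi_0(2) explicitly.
Character table of Z/3Z (irreps indexed chi_0,...,chi_2 with chi_k(m) = zeta_3^(k*m), zeta_3 = exp(2*pi*i/3)):
  irrep \ class  {0} (size 1)  {1} (size 1)    {2} (size 1)  
  chi_0          1             1               1             
  chi_1          1             exp(2*I*pi/3)   exp(-2*I*pi/3)
  chi_2          1             exp(-2*I*pi/3)  exp(2*I*pi/3) 

Spot check: chi_0(2) = zeta_3^(0*2) = zeta_3^0 = 1.

Why: Z/3Z is abelian, so all 3 irreducible complex representations are 1-dimensional. They are given by chi_k(m) = zeta_3^(k*m) for k = 0,...,2. Row orthogonality: sum_m chi_k(m) conj(chi_l(m)) = 3 * [k = l].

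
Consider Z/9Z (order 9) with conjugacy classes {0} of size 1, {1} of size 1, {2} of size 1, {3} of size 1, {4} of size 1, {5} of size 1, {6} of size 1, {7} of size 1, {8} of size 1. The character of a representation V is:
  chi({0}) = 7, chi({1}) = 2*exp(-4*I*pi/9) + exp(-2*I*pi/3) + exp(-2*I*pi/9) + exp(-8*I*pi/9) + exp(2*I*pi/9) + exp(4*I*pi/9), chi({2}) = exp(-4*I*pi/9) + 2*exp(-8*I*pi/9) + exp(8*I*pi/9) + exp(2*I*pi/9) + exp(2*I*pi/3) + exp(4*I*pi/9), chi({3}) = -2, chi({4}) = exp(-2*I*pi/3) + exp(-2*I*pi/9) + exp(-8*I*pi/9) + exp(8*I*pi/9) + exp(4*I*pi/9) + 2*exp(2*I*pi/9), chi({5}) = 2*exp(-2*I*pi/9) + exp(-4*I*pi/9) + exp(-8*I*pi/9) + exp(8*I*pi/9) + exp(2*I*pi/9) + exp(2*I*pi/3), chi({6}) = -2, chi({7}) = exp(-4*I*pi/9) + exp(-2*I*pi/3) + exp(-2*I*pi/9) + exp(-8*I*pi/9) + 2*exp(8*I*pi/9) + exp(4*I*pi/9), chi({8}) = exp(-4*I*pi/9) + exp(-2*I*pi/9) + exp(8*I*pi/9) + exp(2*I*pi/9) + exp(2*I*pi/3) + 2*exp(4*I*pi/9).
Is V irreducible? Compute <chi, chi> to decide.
Not irreducible (reducible): <chi, chi> = 9 > 1.

Working: <chi, chi> = (1/|G|) sum_C |C| * |chi(C)|^2 = (1/9)[1*|7|^2 + 1*|2*exp(-4*I*pi/9) + exp(-2*I*pi/3) + exp(-2*I*pi/9) + exp(-8*I*pi/9) + exp(2*I*pi/9) + exp(4*I*pi/9)|^2 + 1*|exp(-4*I*pi/9) + 2*exp(-8*I*pi/9) + exp(8*I*pi/9) + exp(2*I*pi/9) + exp(2*I*pi/3) + exp(4*I*pi/9)|^2 + 1*|-2|^2 + 1*|exp(-2*I*pi/3) + exp(-2*I*pi/9) + exp(-8*I*pi/9) + exp(8*I*pi/9) + exp(4*I*pi/9) + 2*exp(2*I*pi/9)|^2 + 1*|2*exp(-2*I*pi/9) + exp(-4*I*pi/9) + exp(-8*I*pi/9) + exp(8*I*pi/9) + exp(2*I*pi/9) + exp(2*I*pi/3)|^2 + 1*|-2|^2 + 1*|exp(-4*I*pi/9) + exp(-2*I*pi/3) + exp(-2*I*pi/9) + exp(-8*I*pi/9) + 2*exp(8*I*pi/9) + exp(4*I*pi/9)|^2 + 1*|exp(-4*I*pi/9) + exp(-2*I*pi/9) + exp(8*I*pi/9) + exp(2*I*pi/9) + exp(2*I*pi/3) + 2*exp(4*I*pi/9)|^2]
  = (1/9)[(49) + (9 + 5*exp(-2*I*pi/3) + 4*exp(-4*I*pi/9) + 6*exp(-2*I*pi/9) + 5*exp(-8*I*pi/9) + 5*exp(8*I*pi/9) + 6*exp(2*I*pi/9) + 4*exp(4*I*pi/9) + 5*exp(2*I*pi/3)) + (9 + 6*exp(-4*I*pi/9) + 5*exp(-2*I*pi/3) + 5*exp(-2*I*pi/9) + 4*exp(-8*I*pi/9) + 4*exp(8*I*pi/9) + 5*exp(2*I*pi/9) + 5*exp(2*I*pi/3) + 6*exp(4*I*pi/9)) + (4) + (9 + 5*exp(-4*I*pi/9) + 5*exp(-2*I*pi/3) + 4*exp(-2*I*pi/9) + 6*exp(-8*I*pi/9) + 6*exp(8*I*pi/9) + 4*exp(2*I*pi/9) + 5*exp(2*I*pi/3) + 5*exp(4*I*pi/9)) + (9 + 5*exp(-4*I*pi/9) + 5*exp(-2*I*pi/3) + 4*exp(-2*I*pi/9) + 6*exp(-8*I*pi/9) + 6*exp(8*I*pi/9) + 4*exp(2*I*pi/9) + 5*exp(2*I*pi/3) + 5*exp(4*I*pi/9)) + (4) + (9 + 6*exp(-4*I*pi/9) + 5*exp(-2*I*pi/3) + 5*exp(-2*I*pi/9) + 4*exp(-8*I*pi/9) + 4*exp(8*I*pi/9) + 5*exp(2*I*pi/9) + 5*exp(2*I*pi/3) + 6*exp(4*I*pi/9)) + (9 + 5*exp(-2*I*pi/3) + 4*exp(-4*I*pi/9) + 6*exp(-2*I*pi/9) + 5*exp(-8*I*pi/9) + 5*exp(8*I*pi/9) + 6*exp(2*I*pi/9) + 4*exp(4*I*pi/9) + 5*exp(2*I*pi/3))] = 81/9 = 9.
(Exp terms are combined using exp(i*s)*conj(exp(i*t)) = exp(i*(s-t)), and sums of them are collapsed using the identity that for every m > 1 the m distinct m-th roots of unity sum to 0, e.g. 1 + exp(2*I*pi/3) + exp(-2*I*pi/3) = 0.)
A character is irreducible iff <chi, chi> = 1, so this representation is reducible.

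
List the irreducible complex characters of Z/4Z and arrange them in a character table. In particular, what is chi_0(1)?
Character table of Z/4Z (irreps indexed chi_0,...,chi_3 with chi_k(m) = zeta_4^(k*m), zeta_4 = exp(2*pi*i/4)):
  irrep \ class  {0} (size 1)  {1} (size 1)  {2} (size 1)  {3} (size 1)
  chi_0          1             1             1             1           
  chi_1          1             I             -1            -I          
  chi_2          1             -1            1             -1          
  chi_3          1             -I            -1            I           

Spot check: chi_0(1) = zeta_4^(0*1) = zeta_4^0 = 1.

Justification: Z/4Z is abelian, so all 4 irreducible complex representations are 1-dimensional. They are given by chi_k(m) = zeta_4^(k*m) for k = 0,...,3. Row orthogonality: sum_m chi_k(m) conj(chi_l(m)) = 4 * [k = l].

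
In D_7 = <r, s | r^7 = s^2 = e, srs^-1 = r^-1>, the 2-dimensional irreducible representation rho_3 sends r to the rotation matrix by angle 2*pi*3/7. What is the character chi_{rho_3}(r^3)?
chi_{rho_3}(r^3) = 2*cos(2*pi*3*3/7) = -2*cos(3*pi/7)

Solution. rho_3(r^3) is rotation by angle 2*pi*3*3/7, whose trace is 2*cos(2*pi*3*3/7) = -2*cos(3*pi/7).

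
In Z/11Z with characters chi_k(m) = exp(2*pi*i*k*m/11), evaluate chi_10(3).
chi_10(3) = zeta_11^30 = exp(-6*I*pi/11)

Reasoning: chi_10(3) = zeta_11^(10*3) = zeta_11^30. Since zeta_11^11 = 1, this equals zeta_11^8 = exp(2*pi*i*8/11) = exp(-6*I*pi/11).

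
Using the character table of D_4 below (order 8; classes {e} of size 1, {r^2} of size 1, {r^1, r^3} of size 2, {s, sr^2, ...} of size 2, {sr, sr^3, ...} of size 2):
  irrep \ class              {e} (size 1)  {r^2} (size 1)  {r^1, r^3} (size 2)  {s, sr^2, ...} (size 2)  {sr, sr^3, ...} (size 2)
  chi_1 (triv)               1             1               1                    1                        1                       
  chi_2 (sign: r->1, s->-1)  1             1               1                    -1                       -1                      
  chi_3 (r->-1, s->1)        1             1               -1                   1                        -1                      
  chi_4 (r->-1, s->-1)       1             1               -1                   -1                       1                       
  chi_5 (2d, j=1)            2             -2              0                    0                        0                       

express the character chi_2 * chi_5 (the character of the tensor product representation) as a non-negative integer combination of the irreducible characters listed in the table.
chi_2 tensor chi_5 = chi_5 (all other irreducibles have multiplicity 0).

Argument: The character of a tensor product is the pointwise product (chi_2 * chi_5)(C) = chi_2(C) * chi_5(C):
  {e}: (1)*(2), {r^2}: (1)*(-2), {r^1, r^3}: (1)*(0), {s, sr^2, ...}: (-1)*(0), {sr, sr^3, ...}: (-1)*(0)
so (chi_2 * chi_5) takes values
  {e} -> 2, {r^2} -> -2, {r^1, r^3} -> 0, {s, sr^2, ...} -> 0, {sr, sr^3, ...} -> 0.
Now take the inner product of this character with each irreducible chi from the table, <chi_2*chi_5, chi> = (1/8) sum_C |C| (chi_2*chi_5)(C) conj(chi(C)):
  <chi_2*chi_5, chi_1> = (1/8)[1*(2)*conj(1) + 1*(-2)*conj(1) + 2*(0)*conj(1) + 2*(0)*conj(1) + 2*(0)*conj(1)]
      = (1/8)[(2) + (-2) + (0) + (0) + (0)] = 0/8 = 0
  <chi_2*chi_5, chi_2> = (1/8)[1*(2)*conj(1) + 1*(-2)*conj(1) + 2*(0)*conj(1) + 2*(0)*conj(-1) + 2*(0)*conj(-1)]
      = (1/8)[(2) + (-2) + (0) + (0) + (0)] = 0/8 = 0
  <chi_2*chi_5, chi_3> = (1/8)[1*(2)*conj(1) + 1*(-2)*conj(1) + 2*(0)*conj(-1) + 2*(0)*conj(1) + 2*(0)*conj(-1)]
      = (1/8)[(2) + (-2) + (0) + (0) + (0)] = 0/8 = 0
  <chi_2*chi_5, chi_4> = (1/8)[1*(2)*conj(1) + 1*(-2)*conj(1) + 2*(0)*conj(-1) + 2*(0)*conj(-1) + 2*(0)*conj(1)]
      = (1/8)[(2) + (-2) + (0) + (0) + (0)] = 0/8 = 0
  <chi_2*chi_5, chi_5> = (1/8)[1*(2)*conj(2) + 1*(-2)*conj(-2) + 2*(0)*conj(0) + 2*(0)*conj(0) + 2*(0)*conj(0)]
      = (1/8)[(4) + (4) + (0) + (0) + (0)] = 8/8 = 1
Hence the multiplicities are chi_5: 1. Dimension check: dim(chi_2)*dim(chi_5) = 1*2 = 2 and sum (mult * dim) = 1*2 = 2.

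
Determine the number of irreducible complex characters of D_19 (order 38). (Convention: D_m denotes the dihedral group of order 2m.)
11

The number of irreducible complex representations of a finite group equals its number of conjugacy classes. D_19 has 11 conjugacy classes ((n+3)/2 for n odd), so D_19 (order 38) has exactly 11 irreducible complex representations.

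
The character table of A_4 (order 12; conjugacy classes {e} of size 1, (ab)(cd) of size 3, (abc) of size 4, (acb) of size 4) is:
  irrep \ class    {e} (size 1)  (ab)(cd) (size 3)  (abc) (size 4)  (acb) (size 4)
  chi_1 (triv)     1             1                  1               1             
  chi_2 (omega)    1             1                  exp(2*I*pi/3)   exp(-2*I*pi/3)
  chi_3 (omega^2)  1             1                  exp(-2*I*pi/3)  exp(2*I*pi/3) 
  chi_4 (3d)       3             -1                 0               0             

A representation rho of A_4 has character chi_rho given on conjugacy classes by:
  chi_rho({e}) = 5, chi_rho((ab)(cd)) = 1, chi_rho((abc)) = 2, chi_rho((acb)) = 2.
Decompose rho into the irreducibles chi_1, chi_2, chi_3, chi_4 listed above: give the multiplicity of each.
Multiplicities: chi_1: 2, chi_2: 0, chi_3: 0, chi_4: 1.

Proof sketch: Use <chi_rho, chi> = (1/|G|) sum_C |C| * chi_rho(C) * conj(chi(C)) with |G| = 12 for each irreducible chi in the table:
  <chi_rho, chi_1> = (1/12)[1*(5)*conj(1) + 3*(1)*conj(1) + 4*(2)*conj(1) + 4*(2)*conj(1)]
      = (1/12)[(5) + (3) + (8) + (8)] = 24/12 = 2
  <chi_rho, chi_2> = (1/12)[1*(5)*conj(1) + 3*(1)*conj(1) + 4*(2)*conj(exp(2*I*pi/3)) + 4*(2)*conj(exp(-2*I*pi/3))]
      = (1/12)[(5) + (3) + (8*exp(-2*I*pi/3)) + (8*exp(2*I*pi/3))] = 0/12 = 0
  <chi_rho, chi_3> = (1/12)[1*(5)*conj(1) + 3*(1)*conj(1) + 4*(2)*conj(exp(-2*I*pi/3)) + 4*(2)*conj(exp(2*I*pi/3))]
      = (1/12)[(5) + (3) + (8*exp(2*I*pi/3)) + (8*exp(-2*I*pi/3))] = 0/12 = 0
  <chi_rho, chi_4> = (1/12)[1*(5)*conj(3) + 3*(1)*conj(-1) + 4*(2)*conj(0) + 4*(2)*conj(0)]
      = (1/12)[(15) + (-3) + (0) + (0)] = 12/12 = 1
(Exp terms are combined using exp(i*s)*conj(exp(i*t)) = exp(i*(s-t)), and sums of them are collapsed using the identity that for every m > 1 the m distinct m-th roots of unity sum to 0, e.g. 1 + exp(2*I*pi/3) + exp(-2*I*pi/3) = 0.)
Dimension check: dim(rho) = sum (mult * dim) = 2*1 + 0*1 + 0*1 + 1*3 = 5 = chi_rho(e) = 5.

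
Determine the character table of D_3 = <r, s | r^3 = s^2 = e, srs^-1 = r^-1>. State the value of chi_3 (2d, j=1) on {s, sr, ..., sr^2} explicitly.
Conjugacy classes: {e} of size 1, {r^1, r^2} of size 2, {s, sr, ..., sr^2} of size 3.
Character table:
  irrep \ class              {e} (size 1)  {r^1, r^2} (size 2)  {s, sr, ..., sr^2} (size 3)
  chi_1 (triv)               1             1                    1                          
  chi_2 (sign: r->1, s->-1)  1             1                    -1                         
  chi_3 (2d, j=1)            2             -1                   0                          

Spot check: chi_3 (2d, j=1) on {s, sr, ..., sr^2} = 0.

Why: D_3 has order 2*3 = 6 with 3 conjugacy classes, hence 3 irreducibles. Sum of squared dims 1 + 1 + 4 = 6 = |G|. Linear characters come from the abelianisation; the 2-dimensional irreps have character r^k -> 2*cos(2*pi*j*k/3), reflections -> 0.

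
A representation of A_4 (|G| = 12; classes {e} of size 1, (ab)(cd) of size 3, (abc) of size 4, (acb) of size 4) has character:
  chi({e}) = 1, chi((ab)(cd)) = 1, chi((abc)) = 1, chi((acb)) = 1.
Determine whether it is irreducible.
Irreducible: <chi, chi> = 1.

Proof sketch: <chi, chi> = (1/|G|) sum_C |C| * |chi(C)|^2 = (1/12)[1*|1|^2 + 3*|1|^2 + 4*|1|^2 + 4*|1|^2]
  = (1/12)[(1) + (3) + (4) + (4)] = 12/12 = 1.
(Exp terms are combined using exp(i*s)*conj(exp(i*t)) = exp(i*(s-t)), and sums of them are collapsed using the identity that for every m > 1 the m distinct m-th roots of unity sum to 0, e.g. 1 + exp(2*I*pi/3) + exp(-2*I*pi/3) = 0.)
A character is irreducible iff <chi, chi> = 1, so this representation is irreducible.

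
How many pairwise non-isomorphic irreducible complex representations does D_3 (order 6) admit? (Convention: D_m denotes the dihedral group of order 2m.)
3

Why: The number of irreducible complex representations of a finite group equals its number of conjugacy classes. D_3 has 3 conjugacy classes ((n+3)/2 for n odd), so D_3 (order 6) has exactly 3 irreducible complex representations.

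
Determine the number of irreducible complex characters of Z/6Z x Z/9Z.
54

Details: The number of irreducible complex representations of a finite group equals its number of conjugacy classes. Z/6Z x Z/9Z is abelian of order 54, so every element is its own conjugacy class: 54 classes, so Z/6Z x Z/9Z (order 54) has exactly 54 irreducible complex representations.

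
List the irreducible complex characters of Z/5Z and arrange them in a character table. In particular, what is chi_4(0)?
Character table of Z/5Z (irreps indexed chi_0,...,chi_4 with chi_k(m) = zeta_5^(k*m), zeta_5 = exp(2*pi*i/5)):
  irrep \ class  {0} (size 1)  {1} (size 1)    {2} (size 1)    {3} (size 1)    {4} (size 1)  
  chi_0          1             1               1               1               1             
  chi_1          1             exp(2*I*pi/5)   exp(4*I*pi/5)   exp(-4*I*pi/5)  exp(-2*I*pi/5)
  chi_2          1             exp(4*I*pi/5)   exp(-2*I*pi/5)  exp(2*I*pi/5)   exp(-4*I*pi/5)
  chi_3          1             exp(-4*I*pi/5)  exp(2*I*pi/5)   exp(-2*I*pi/5)  exp(4*I*pi/5) 
  chi_4          1             exp(-2*I*pi/5)  exp(-4*I*pi/5)  exp(4*I*pi/5)   exp(2*I*pi/5) 

Spot check: chi_4(0) = zeta_5^(4*0) = zeta_5^0 = 1.

Explanation: Z/5Z is abelian, so all 5 irreducible complex representations are 1-dimensional. They are given by chi_k(m) = zeta_5^(k*m) for k = 0,...,4. Row orthogonality: sum_m chi_k(m) conj(chi_l(m)) = 5 * [k = l].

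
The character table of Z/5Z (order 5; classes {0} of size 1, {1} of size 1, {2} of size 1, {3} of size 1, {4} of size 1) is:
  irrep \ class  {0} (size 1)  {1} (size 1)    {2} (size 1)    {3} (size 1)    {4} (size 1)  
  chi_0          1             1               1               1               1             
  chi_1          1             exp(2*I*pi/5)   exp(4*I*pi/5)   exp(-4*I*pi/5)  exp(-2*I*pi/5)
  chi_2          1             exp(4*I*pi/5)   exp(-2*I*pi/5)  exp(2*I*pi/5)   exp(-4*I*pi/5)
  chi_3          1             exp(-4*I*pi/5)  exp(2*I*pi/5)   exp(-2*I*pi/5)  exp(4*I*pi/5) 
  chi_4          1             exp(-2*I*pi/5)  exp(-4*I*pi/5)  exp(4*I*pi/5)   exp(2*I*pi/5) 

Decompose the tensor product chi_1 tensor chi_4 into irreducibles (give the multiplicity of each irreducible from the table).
chi_1 tensor chi_4 = chi_0 (all other irreducibles have multiplicity 0).

The character of a tensor product is the pointwise product (chi_1 * chi_4)(C) = chi_1(C) * chi_4(C):
  {0}: (1)*(1), {1}: (exp(2*I*pi/5))*(exp(-2*I*pi/5)), {2}: (exp(4*I*pi/5))*(exp(-4*I*pi/5)), {3}: (exp(-4*I*pi/5))*(exp(4*I*pi/5)), {4}: (exp(-2*I*pi/5))*(exp(2*I*pi/5))
so (chi_1 * chi_4) takes values
  {0} -> 1, {1} -> 1, {2} -> 1, {3} -> 1, {4} -> 1.
Now take the inner product of this character with each irreducible chi from the table, <chi_1*chi_4, chi> = (1/5) sum_C |C| (chi_1*chi_4)(C) conj(chi(C)):
  <chi_1*chi_4, chi_0> = (1/5)[1*(1)*conj(1) + 1*(1)*conj(1) + 1*(1)*conj(1) + 1*(1)*conj(1) + 1*(1)*conj(1)]
      = (1/5)[(1) + (1) + (1) + (1) + (1)] = 5/5 = 1
  <chi_1*chi_4, chi_1> = (1/5)[1*(1)*conj(1) + 1*(1)*conj(exp(2*I*pi/5)) + 1*(1)*conj(exp(4*I*pi/5)) + 1*(1)*conj(exp(-4*I*pi/5)) + 1*(1)*conj(exp(-2*I*pi/5))]
      = (1/5)[(1) + (exp(-2*I*pi/5)) + (exp(-4*I*pi/5)) + (exp(4*I*pi/5)) + (exp(2*I*pi/5))] = 0/5 = 0
  <chi_1*chi_4, chi_2> = (1/5)[1*(1)*conj(1) + 1*(1)*conj(exp(4*I*pi/5)) + 1*(1)*conj(exp(-2*I*pi/5)) + 1*(1)*conj(exp(2*I*pi/5)) + 1*(1)*conj(exp(-4*I*pi/5))]
      = (1/5)[(1) + (exp(-4*I*pi/5)) + (exp(2*I*pi/5)) + (exp(-2*I*pi/5)) + (exp(4*I*pi/5))] = 0/5 = 0
  <chi_1*chi_4, chi_3> = (1/5)[1*(1)*conj(1) + 1*(1)*conj(exp(-4*I*pi/5)) + 1*(1)*conj(exp(2*I*pi/5)) + 1*(1)*conj(exp(-2*I*pi/5)) + 1*(1)*conj(exp(4*I*pi/5))]
      = (1/5)[(1) + (exp(4*I*pi/5)) + (exp(-2*I*pi/5)) + (exp(2*I*pi/5)) + (exp(-4*I*pi/5))] = 0/5 = 0
  <chi_1*chi_4, chi_4> = (1/5)[1*(1)*conj(1) + 1*(1)*conj(exp(-2*I*pi/5)) + 1*(1)*conj(exp(-4*I*pi/5)) + 1*(1)*conj(exp(4*I*pi/5)) + 1*(1)*conj(exp(2*I*pi/5))]
      = (1/5)[(1) + (exp(2*I*pi/5)) + (exp(4*I*pi/5)) + (exp(-4*I*pi/5)) + (exp(-2*I*pi/5))] = 0/5 = 0
(Exp terms are combined using exp(i*s)*conj(exp(i*t)) = exp(i*(s-t)), and sums of them are collapsed using the identity that for every m > 1 the m distinct m-th roots of unity sum to 0, e.g. 1 + exp(2*I*pi/3) + exp(-2*I*pi/3) = 0.)
Hence the multiplicities are chi_0: 1. Dimension check: dim(chi_1)*dim(chi_4) = 1*1 = 1 and sum (mult * dim) = 1*1 = 1.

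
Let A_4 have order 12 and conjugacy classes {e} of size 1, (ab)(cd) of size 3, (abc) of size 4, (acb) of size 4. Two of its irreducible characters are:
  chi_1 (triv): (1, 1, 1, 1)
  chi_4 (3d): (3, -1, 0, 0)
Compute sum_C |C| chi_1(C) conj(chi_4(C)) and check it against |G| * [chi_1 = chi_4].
Sum = 0; so <chi_1, chi_4> = 0 (distinct irreducibles are orthogonal).

Justification: Compute term by term over conjugacy classes (|C| * chi_1(C) * conj(chi_4(C))):
  1*(1)*conj(3) + 3*(1)*conj(-1) + 4*(1)*conj(0) + 4*(1)*conj(0)
  = (3) + (-3) + (0) + (0)
  = 0.
(Exp terms are combined using exp(i*s)*conj(exp(i*t)) = exp(i*(s-t)), and sums of them are collapsed using the identity that for every m > 1 the m distinct m-th roots of unity sum to 0, e.g. 1 + exp(2*I*pi/3) + exp(-2*I*pi/3) = 0.)
Dividing by |G| = 12 gives 0/12 = 0, matching the row-orthogonality relation <chi_1, chi_4> = [chi_1 = chi_4].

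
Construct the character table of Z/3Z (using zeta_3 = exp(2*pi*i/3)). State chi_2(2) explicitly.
Character table of Z/3Z (irreps indexed chi_0,...,chi_2 with chi_k(m) = zeta_3^(k*m), zeta_3 = exp(2*pi*i/3)):
  irrep \ class  {0} (size 1)  {1} (size 1)    {2} (size 1)  
  chi_0          1             1               1             
  chi_1          1             exp(2*I*pi/3)   exp(-2*I*pi/3)
  chi_2          1             exp(-2*I*pi/3)  exp(2*I*pi/3) 

Spot check: chi_2(2) = zeta_3^(2*2) = zeta_3^4 = exp(2*I*pi/3).

Proof sketch: Z/3Z is abelian, so all 3 irreducible complex representations are 1-dimensional. They are given by chi_k(m) = zeta_3^(k*m) for k = 0,...,2. Row orthogonality: sum_m chi_k(m) conj(chi_l(m)) = 3 * [k = l].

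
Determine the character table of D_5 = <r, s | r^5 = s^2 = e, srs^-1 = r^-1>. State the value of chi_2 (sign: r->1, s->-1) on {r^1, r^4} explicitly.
Conjugacy classes: {e} of size 1, {r^1, r^4} of size 2, {r^2, r^3} of size 2, {s, sr, ..., sr^4} of size 5.
Character table:
  irrep \ class              {e} (size 1)  {r^1, r^4} (size 2)  {r^2, r^3} (size 2)  {s, sr, ..., sr^4} (size 5)
  chi_1 (triv)               1             1                    1                    1                          
  chi_2 (sign: r->1, s->-1)  1             1                    1                    -1                         
  chi_3 (2d, j=1)            2             -1/2 + sqrt(5)/2     -sqrt(5)/2 - 1/2     0                          
  chi_4 (2d, j=2)            2             -sqrt(5)/2 - 1/2     -1/2 + sqrt(5)/2     0                          

Spot check: chi_2 (sign: r->1, s->-1) on {r^1, r^4} = 1.

Justification: D_5 has order 2*5 = 10 with 4 conjugacy classes, hence 4 irreducibles. Sum of squared dims 1 + 1 + 4 + 4 = 10 = |G|. Linear characters come from the abelianisation; the 2-dimensional irreps have character r^k -> 2*cos(2*pi*j*k/5), reflections -> 0.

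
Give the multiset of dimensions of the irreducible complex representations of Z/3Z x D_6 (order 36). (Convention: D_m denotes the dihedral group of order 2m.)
Dimensions: 1, 1, 1, 1, 1, 1, 1, 1, 1, 1, 1, 1, 2, 2, 2, 2, 2, 2

Argument: There are 18 irreducibles (= number of conjugacy classes). Their dimensions d_i satisfy sum d_i^2 = |G| = 36: 1 + 1 + 1 + 1 + 1 + 1 + 1 + 1 + 1 + 1 + 1 + 1 + 4 + 4 + 4 + 4 + 4 + 4 = 36. (For the product with Z/3Z: each of the 3 1-dim characters of Z/3Z tensors with each irrep of D_6, giving 3 copies of each D_6-dimension.)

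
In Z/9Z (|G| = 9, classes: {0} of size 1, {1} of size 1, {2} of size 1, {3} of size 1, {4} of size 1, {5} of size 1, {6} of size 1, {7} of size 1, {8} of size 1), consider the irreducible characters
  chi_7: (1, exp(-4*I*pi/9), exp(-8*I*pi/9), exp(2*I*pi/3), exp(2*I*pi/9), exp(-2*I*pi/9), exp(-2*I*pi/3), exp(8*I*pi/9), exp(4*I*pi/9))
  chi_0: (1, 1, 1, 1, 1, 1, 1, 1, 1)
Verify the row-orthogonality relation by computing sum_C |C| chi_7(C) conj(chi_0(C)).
Sum = 0; so <chi_7, chi_0> = 0 (distinct irreducibles are orthogonal).

Proof sketch: Compute term by term over conjugacy classes (|C| * chi_7(C) * conj(chi_0(C))):
  1*(1)*conj(1) + 1*(exp(-4*I*pi/9))*conj(1) + 1*(exp(-8*I*pi/9))*conj(1) + 1*(exp(2*I*pi/3))*conj(1) + 1*(exp(2*I*pi/9))*conj(1) + 1*(exp(-2*I*pi/9))*conj(1) + 1*(exp(-2*I*pi/3))*conj(1) + 1*(exp(8*I*pi/9))*conj(1) + 1*(exp(4*I*pi/9))*conj(1)
  = (1) + (exp(-4*I*pi/9)) + (exp(-8*I*pi/9)) + (exp(2*I*pi/3)) + (exp(2*I*pi/9)) + (exp(-2*I*pi/9)) + (exp(-2*I*pi/3)) + (exp(8*I*pi/9)) + (exp(4*I*pi/9))
  = 0.
(Exp terms are combined using exp(i*s)*conj(exp(i*t)) = exp(i*(s-t)), and sums of them are collapsed using the identity that for every m > 1 the m distinct m-th roots of unity sum to 0, e.g. 1 + exp(2*I*pi/3) + exp(-2*I*pi/3) = 0.)
Dividing by |G| = 9 gives 0/9 = 0, matching the row-orthogonality relation <chi_7, chi_0> = [chi_7 = chi_0].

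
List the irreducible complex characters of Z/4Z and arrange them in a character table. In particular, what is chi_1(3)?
Character table of Z/4Z (irreps indexed chi_0,...,chi_3 with chi_k(m) = zeta_4^(k*m), zeta_4 = exp(2*pi*i/4)):
  irrep \ class  {0} (size 1)  {1} (size 1)  {2} (size 1)  {3} (size 1)
  chi_0          1             1             1             1           
  chi_1          1             I             -1            -I          
  chi_2          1             -1            1             -1          
  chi_3          1             -I            -1            I           

Spot check: chi_1(3) = zeta_4^(1*3) = zeta_4^3 = -I.

Z/4Z is abelian, so all 4 irreducible complex representations are 1-dimensional. They are given by chi_k(m) = zeta_4^(k*m) for k = 0,...,3. Row orthogonality: sum_m chi_k(m) conj(chi_l(m)) = 4 * [k = l].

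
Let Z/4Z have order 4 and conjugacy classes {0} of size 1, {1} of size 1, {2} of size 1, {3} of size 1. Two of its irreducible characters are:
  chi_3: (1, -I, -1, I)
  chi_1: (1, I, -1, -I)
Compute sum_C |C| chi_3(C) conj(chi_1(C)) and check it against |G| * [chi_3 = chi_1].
Sum = 0; so <chi_3, chi_1> = 0 (distinct irreducibles are orthogonal).

Why: Compute term by term over conjugacy classes (|C| * chi_3(C) * conj(chi_1(C))):
  1*(1)*conj(1) + 1*(-I)*conj(I) + 1*(-1)*conj(-1) + 1*(I)*conj(-I)
  = (1) + (-1) + (1) + (-1)
  = 0.
(Exp terms are combined using exp(i*s)*conj(exp(i*t)) = exp(i*(s-t)), and sums of them are collapsed using the identity that for every m > 1 the m distinct m-th roots of unity sum to 0, e.g. 1 + exp(2*I*pi/3) + exp(-2*I*pi/3) = 0.)
Dividing by |G| = 4 gives 0/4 = 0, matching the row-orthogonality relation <chi_3, chi_1> = [chi_3 = chi_1].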